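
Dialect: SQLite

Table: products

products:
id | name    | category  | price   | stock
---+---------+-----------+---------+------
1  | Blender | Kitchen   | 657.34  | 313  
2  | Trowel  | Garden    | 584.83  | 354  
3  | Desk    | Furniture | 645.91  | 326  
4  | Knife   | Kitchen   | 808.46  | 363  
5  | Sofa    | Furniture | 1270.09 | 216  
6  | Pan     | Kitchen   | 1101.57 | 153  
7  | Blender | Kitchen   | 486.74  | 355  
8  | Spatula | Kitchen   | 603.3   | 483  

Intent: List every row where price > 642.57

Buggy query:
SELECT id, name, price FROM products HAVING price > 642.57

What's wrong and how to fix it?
Bug: HAVING filters the output of aggregation, but this query has no GROUP BY and no aggregate functions, so SQLite rejects it (HAVING clause on a non-aggregate query); the condition here is per row

Fix: Replace HAVING with WHERE since the condition applies to individual rows

Corrected query:
SELECT id, name, price FROM products WHERE price > 642.57

Result:
id | name    | price  
---+---------+--------
1  | Blender | 657.34 
3  | Desk    | 645.91 
4  | Knife   | 808.46 
5  | Sofa    | 1270.09
6  | Pan     | 1101.57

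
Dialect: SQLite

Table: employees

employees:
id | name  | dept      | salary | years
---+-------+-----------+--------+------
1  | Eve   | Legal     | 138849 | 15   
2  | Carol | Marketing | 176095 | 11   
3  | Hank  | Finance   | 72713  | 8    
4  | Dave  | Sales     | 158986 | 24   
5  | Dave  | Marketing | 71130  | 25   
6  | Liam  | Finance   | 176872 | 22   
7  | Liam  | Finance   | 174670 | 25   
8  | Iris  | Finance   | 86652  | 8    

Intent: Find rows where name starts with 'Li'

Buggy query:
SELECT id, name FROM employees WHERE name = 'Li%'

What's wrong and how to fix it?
Bug: '=' compares the literal string including the % character; pattern matching needs LIKE

Fix: Replace '=' with LIKE so 'Li%' is treated as a pattern

Corrected query:
SELECT id, name FROM employees WHERE name LIKE 'Li%'

Result:
id | name
---+-----
6  | Liam
7  | Liam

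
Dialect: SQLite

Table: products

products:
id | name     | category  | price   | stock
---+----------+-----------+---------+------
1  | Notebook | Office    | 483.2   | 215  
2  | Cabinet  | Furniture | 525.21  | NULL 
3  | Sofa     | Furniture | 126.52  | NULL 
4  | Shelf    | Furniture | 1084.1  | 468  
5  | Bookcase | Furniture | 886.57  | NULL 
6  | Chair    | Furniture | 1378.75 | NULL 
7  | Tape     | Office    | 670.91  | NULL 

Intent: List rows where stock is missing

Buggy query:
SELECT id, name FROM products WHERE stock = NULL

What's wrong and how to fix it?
Bug: Comparing to NULL with '=' never matches; NULL = NULL is unknown, not true

Fix: Replace '= NULL' with 'IS NULL'

Corrected query:
SELECT id, name FROM products WHERE stock IS NULL

Result:
id | name    
---+---------
2  | Cabinet 
3  | Sofa    
5  | Bookcase
6  | Chair   
7  | Tape    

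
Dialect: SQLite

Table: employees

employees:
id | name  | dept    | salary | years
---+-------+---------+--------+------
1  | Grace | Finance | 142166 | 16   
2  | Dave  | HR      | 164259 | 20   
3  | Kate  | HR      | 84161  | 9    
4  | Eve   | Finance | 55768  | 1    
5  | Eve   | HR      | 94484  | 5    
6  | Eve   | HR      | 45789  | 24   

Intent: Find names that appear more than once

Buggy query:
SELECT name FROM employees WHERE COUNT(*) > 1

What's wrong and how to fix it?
Bug: WHERE can't reference COUNT(*); aggregates are computed after WHERE

Fix: Group first, then use HAVING for the count condition

Corrected query:
SELECT name FROM employees GROUP BY name HAVING COUNT(*) > 1

Result:
name
----
Eve 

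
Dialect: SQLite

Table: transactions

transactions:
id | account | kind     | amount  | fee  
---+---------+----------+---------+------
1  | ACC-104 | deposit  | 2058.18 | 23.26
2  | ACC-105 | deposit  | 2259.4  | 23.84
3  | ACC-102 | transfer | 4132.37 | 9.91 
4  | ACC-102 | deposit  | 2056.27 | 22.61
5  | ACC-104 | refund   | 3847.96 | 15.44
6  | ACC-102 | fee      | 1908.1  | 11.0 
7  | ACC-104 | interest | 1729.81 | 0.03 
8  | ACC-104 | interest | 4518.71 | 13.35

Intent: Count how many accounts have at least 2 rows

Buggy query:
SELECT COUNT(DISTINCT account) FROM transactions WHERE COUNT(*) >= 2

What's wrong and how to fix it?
Bug: COUNT(*) cannot appear in WHERE; the per-group count doesn't exist yet

Fix: Use a subquery that GROUPs and filters with HAVING, then count its rows

Corrected query:
SELECT COUNT(*) FROM (SELECT account FROM transactions GROUP BY account HAVING COUNT(*) >= 2)

Result:
COUNT(*)
--------
2       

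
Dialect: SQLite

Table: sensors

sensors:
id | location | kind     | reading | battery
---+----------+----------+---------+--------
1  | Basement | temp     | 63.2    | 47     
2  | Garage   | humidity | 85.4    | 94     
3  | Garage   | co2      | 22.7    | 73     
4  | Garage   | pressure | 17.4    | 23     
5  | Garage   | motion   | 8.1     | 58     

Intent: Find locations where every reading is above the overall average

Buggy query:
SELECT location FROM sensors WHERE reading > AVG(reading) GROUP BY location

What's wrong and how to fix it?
Bug: AVG() is an aggregate; it can't sit directly in WHERE

Fix: Use a subquery for AVG and a HAVING MIN(...) filter so the condition holds for every row in the group

Corrected query:
SELECT location FROM sensors GROUP BY location HAVING MIN(reading) > (SELECT AVG(reading) FROM sensors)

Result:
location
--------
Basement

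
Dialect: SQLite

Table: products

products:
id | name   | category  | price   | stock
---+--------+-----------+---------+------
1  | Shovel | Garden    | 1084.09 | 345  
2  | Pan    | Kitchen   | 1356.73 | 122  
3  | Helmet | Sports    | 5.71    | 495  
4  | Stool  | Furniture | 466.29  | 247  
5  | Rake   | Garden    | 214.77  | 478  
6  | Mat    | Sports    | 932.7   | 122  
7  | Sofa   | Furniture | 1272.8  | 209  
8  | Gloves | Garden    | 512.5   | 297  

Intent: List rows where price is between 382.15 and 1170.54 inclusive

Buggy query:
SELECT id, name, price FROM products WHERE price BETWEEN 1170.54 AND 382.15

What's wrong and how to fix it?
Bug: The bounds are reversed; BETWEEN a AND b requires a <= b to match anything

Fix: Swap the bounds so the smaller value comes first

Corrected query:
SELECT id, name, price FROM products WHERE price BETWEEN 382.15 AND 1170.54

Result:
id | name   | price  
---+--------+--------
1  | Shovel | 1084.09
4  | Stool  | 466.29 
6  | Mat    | 932.7  
8  | Gloves | 512.5  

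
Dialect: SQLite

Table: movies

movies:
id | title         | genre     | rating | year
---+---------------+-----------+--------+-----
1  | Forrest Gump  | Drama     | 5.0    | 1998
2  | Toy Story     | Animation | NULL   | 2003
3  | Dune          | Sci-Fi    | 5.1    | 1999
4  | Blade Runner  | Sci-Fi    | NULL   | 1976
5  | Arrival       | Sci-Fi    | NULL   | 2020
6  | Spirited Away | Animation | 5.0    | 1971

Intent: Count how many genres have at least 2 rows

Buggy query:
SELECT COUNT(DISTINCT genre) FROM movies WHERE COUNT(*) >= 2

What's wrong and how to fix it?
Bug: WHERE filters individual rows, not groups, so a group-level COUNT is invalid there

Fix: Group first with HAVING COUNT(*) >= 2, then COUNT the resulting groups

Corrected query:
SELECT COUNT(*) FROM (SELECT genre FROM movies GROUP BY genre HAVING COUNT(*) >= 2)

Result:
COUNT(*)
--------
2       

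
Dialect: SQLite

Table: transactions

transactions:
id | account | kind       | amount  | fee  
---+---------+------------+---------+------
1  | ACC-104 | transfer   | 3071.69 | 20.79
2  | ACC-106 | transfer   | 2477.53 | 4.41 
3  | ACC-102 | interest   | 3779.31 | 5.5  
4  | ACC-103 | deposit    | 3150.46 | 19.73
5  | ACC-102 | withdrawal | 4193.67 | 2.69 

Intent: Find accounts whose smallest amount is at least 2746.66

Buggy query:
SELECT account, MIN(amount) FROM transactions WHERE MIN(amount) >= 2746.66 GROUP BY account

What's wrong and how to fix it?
Bug: Aggregates like MIN are computed per group after WHERE runs

Fix: Use HAVING for the per-group MIN condition

Corrected query:
SELECT account, MIN(amount) FROM transactions GROUP BY account HAVING MIN(amount) >= 2746.66

Result:
account | MIN(amount)
--------+------------
ACC-102 | 3779.31    
ACC-103 | 3150.46    
ACC-104 | 3071.69    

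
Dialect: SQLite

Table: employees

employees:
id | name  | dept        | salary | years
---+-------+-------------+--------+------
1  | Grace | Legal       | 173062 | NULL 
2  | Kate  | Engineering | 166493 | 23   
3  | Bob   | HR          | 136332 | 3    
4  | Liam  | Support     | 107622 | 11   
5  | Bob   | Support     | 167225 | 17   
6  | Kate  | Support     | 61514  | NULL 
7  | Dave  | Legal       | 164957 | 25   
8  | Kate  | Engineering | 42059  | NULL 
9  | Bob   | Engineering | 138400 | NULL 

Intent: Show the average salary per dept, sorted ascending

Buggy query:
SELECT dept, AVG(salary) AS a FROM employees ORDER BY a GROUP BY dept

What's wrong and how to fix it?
Bug: ORDER BY appears before GROUP BY; SQL clause order requires GROUP BY first

Fix: Move ORDER BY to the end, after GROUP BY

Corrected query:
SELECT dept, AVG(salary) AS a FROM employees GROUP BY dept ORDER BY a

Result:
dept        | a            
------------+--------------
Support     | 112120.333333
Engineering | 115650.666667
HR          | 136332       
Legal       | 169009.5     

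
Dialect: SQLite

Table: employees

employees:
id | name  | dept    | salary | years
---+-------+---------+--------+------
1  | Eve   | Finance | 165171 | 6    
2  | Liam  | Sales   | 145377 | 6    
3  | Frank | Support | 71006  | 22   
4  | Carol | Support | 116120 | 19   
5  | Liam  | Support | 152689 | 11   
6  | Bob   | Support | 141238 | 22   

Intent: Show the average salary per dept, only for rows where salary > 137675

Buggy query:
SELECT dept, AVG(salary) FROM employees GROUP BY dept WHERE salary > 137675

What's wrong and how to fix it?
Bug: Row-level WHERE must come before GROUP BY in the clause order

Fix: Place WHERE between FROM and GROUP BY

Corrected query:
SELECT dept, AVG(salary) FROM employees WHERE salary > 137675 GROUP BY dept

Result:
dept    | AVG(salary)
--------+------------
Finance | 165171     
Sales   | 145377     
Support | 146963.5   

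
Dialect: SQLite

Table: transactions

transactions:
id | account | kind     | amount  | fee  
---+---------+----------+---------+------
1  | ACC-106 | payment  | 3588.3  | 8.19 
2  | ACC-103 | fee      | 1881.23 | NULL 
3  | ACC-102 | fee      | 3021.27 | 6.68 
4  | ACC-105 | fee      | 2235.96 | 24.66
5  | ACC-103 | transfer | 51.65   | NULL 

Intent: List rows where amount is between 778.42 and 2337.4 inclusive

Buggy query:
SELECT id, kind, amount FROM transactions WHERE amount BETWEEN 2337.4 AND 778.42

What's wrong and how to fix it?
Bug: BETWEEN expects the lower bound first; with 2337.4 AND 778.42 the range is empty

Fix: Swap the bounds so the smaller value comes first

Corrected query:
SELECT id, kind, amount FROM transactions WHERE amount BETWEEN 778.42 AND 2337.4

Result:
id | kind | amount 
---+------+--------
2  | fee  | 1881.23
4  | fee  | 2235.96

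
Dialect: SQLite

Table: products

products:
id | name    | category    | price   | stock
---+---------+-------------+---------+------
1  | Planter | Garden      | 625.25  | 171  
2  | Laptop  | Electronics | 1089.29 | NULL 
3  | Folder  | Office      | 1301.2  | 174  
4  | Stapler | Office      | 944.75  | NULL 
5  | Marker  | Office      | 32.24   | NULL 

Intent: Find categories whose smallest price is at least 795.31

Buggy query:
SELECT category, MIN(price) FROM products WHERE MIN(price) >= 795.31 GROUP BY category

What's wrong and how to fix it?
Bug: Aggregates like MIN are computed per group after WHERE runs

Fix: Replace WHERE with HAVING after the GROUP BY

Corrected query:
SELECT category, MIN(price) FROM products GROUP BY category HAVING MIN(price) >= 795.31

Result:
category    | MIN(price)
------------+-----------
Electronics | 1089.29   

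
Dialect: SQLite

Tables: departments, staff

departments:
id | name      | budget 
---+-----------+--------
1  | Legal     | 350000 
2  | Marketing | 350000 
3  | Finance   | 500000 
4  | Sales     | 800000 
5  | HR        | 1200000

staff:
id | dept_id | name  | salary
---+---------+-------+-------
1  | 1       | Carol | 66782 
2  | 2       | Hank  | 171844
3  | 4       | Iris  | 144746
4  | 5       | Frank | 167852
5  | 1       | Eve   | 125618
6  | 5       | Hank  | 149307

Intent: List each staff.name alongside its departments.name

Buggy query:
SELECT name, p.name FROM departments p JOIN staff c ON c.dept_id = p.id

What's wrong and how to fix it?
Bug: 'name' exists in both joined tables, so the database can't tell which one is meant

Fix: Qualify the column with its table alias (c.name)

Corrected query:
SELECT c.name, p.name FROM departments p JOIN staff c ON c.dept_id = p.id

Result:
name  | name     
------+----------
Carol | Legal    
Hank  | Marketing
Iris  | Sales    
Frank | HR       
Eve   | Legal    
Hank  | HR       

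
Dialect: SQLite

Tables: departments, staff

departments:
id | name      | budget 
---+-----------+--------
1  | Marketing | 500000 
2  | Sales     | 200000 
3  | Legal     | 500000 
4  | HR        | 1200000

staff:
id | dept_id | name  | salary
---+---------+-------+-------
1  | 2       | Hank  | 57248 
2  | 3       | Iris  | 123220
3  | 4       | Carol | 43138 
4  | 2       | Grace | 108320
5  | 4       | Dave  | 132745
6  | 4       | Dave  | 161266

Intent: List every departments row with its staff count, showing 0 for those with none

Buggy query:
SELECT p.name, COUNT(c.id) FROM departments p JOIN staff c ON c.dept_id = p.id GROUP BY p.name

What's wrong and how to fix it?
Bug: An inner join excludes parents with zero children

Fix: Use LEFT JOIN so parents without children still appear (COUNT(c.id) gives 0)

Corrected query:
SELECT p.name, COUNT(c.id) FROM departments p LEFT JOIN staff c ON c.dept_id = p.id GROUP BY p.name

Result:
name      | COUNT(c.id)
----------+------------
HR        | 3          
Legal     | 1          
Marketing | 0          
Sales     | 2          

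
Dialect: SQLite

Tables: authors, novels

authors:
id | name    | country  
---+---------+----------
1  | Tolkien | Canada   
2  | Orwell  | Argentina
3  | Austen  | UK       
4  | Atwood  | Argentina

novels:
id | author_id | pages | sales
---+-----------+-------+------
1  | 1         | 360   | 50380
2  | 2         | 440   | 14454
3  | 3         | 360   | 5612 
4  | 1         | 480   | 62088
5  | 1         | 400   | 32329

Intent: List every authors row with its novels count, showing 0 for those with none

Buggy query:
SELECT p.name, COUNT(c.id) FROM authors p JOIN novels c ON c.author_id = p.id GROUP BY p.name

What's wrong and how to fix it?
Bug: An inner join excludes parents with zero children

Fix: Switch to LEFT JOIN to retain unmatched parent rows

Corrected query:
SELECT p.name, COUNT(c.id) FROM authors p LEFT JOIN novels c ON c.author_id = p.id GROUP BY p.name

Result:
name    | COUNT(c.id)
--------+------------
Atwood  | 0          
Austen  | 1          
Orwell  | 1          
Tolkien | 3          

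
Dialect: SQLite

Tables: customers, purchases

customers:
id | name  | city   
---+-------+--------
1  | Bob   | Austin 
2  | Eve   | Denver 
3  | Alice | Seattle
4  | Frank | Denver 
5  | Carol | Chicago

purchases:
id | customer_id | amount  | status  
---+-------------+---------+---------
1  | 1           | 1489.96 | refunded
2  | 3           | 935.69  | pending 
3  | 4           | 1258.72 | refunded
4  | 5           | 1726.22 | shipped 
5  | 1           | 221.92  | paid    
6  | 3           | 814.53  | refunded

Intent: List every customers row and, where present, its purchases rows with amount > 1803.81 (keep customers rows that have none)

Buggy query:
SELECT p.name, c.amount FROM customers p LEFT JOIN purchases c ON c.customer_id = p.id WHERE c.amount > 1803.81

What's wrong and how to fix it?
Bug: Filtering c.amount in WHERE discards the NULL rows produced by LEFT JOIN, turning it into an inner join

Fix: Put 'c.amount > 1803.81' in the JOIN's ON clause instead of WHERE

Corrected query:
SELECT p.name, c.amount FROM customers p LEFT JOIN purchases c ON c.customer_id = p.id AND c.amount > 1803.81

Result:
name  | amount
------+-------
Bob   | NULL  
Eve   | NULL  
Alice | NULL  
Frank | NULL  
Carol | NULL  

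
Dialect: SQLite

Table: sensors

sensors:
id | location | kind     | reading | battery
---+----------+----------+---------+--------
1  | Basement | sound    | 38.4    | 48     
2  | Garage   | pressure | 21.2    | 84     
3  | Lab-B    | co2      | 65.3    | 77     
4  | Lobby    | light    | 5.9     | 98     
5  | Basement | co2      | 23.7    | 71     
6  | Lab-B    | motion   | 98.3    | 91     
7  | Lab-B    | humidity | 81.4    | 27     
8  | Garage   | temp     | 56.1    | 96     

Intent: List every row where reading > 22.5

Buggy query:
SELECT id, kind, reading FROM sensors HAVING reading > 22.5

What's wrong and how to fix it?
Bug: This is a non-aggregate query (no GROUP BY, no aggregates), so in SQLite the HAVING clause is invalid here; a row-level condition belongs in WHERE

Fix: Replace HAVING with WHERE since the condition applies to individual rows

Corrected query:
SELECT id, kind, reading FROM sensors WHERE reading > 22.5

Result:
id | kind     | reading
---+----------+--------
1  | sound    | 38.4   
3  | co2      | 65.3   
5  | co2      | 23.7   
6  | motion   | 98.3   
7  | humidity | 81.4   
8  | temp     | 56.1   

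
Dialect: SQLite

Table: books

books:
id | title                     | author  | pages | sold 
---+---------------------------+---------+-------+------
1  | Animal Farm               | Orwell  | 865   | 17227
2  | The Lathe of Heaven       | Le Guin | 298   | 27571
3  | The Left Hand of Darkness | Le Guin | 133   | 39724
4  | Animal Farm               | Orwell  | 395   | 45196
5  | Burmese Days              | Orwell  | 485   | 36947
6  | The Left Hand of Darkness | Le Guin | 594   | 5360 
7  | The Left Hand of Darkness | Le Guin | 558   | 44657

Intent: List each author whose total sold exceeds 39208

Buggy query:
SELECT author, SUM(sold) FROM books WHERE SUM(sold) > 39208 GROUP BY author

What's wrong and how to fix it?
Bug: SUM(sold) is an aggregate, but WHERE filters rows before aggregation

Fix: Use HAVING (which filters groups after aggregation) instead of WHERE

Corrected query:
SELECT author, SUM(sold) FROM books GROUP BY author HAVING SUM(sold) > 39208

Result:
author  | SUM(sold)
--------+----------
Le Guin | 117312   
Orwell  | 99370    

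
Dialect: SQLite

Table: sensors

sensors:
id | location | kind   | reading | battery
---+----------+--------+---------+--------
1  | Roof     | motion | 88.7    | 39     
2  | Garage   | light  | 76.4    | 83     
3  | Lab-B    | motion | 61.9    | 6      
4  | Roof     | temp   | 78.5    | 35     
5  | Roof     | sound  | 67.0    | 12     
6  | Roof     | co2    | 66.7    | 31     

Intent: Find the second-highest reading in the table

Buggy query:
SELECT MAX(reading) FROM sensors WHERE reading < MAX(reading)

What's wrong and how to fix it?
Bug: The inner MAX is an aggregate inside WHERE, which is not allowed

Fix: Compute the overall MAX in a subquery, then take MAX of rows below it

Corrected query:
SELECT MAX(reading) FROM sensors WHERE reading < (SELECT MAX(reading) FROM sensors)

Result:
MAX(reading)
------------
78.5        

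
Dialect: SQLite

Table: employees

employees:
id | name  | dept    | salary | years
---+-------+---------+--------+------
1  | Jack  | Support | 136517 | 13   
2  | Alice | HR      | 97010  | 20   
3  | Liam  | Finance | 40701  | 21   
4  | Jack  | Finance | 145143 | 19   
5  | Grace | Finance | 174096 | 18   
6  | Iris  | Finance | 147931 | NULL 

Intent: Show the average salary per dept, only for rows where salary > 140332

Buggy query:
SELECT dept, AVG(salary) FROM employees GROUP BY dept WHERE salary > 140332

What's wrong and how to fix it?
Bug: Row-level WHERE must come before GROUP BY in the clause order

Fix: Place WHERE between FROM and GROUP BY

Corrected query:
SELECT dept, AVG(salary) FROM employees WHERE salary > 140332 GROUP BY dept

Result:
dept    | AVG(salary)  
--------+--------------
Finance | 155723.333333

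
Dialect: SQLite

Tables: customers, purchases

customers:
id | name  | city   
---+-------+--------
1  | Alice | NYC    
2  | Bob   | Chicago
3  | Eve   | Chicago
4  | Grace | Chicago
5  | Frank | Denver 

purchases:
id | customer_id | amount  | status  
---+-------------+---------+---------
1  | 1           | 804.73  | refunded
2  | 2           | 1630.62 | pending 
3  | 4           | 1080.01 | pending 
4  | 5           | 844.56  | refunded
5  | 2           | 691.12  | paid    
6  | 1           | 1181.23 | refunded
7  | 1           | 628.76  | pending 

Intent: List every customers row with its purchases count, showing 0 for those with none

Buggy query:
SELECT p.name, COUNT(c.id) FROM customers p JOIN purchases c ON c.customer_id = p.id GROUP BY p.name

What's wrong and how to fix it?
Bug: An inner join excludes parents with zero children

Fix: Switch to LEFT JOIN to retain unmatched parent rows

Corrected query:
SELECT p.name, COUNT(c.id) FROM customers p LEFT JOIN purchases c ON c.customer_id = p.id GROUP BY p.name

Result:
name  | COUNT(c.id)
------+------------
Alice | 3          
Bob   | 2          
Eve   | 0          
Frank | 1          
Grace | 1          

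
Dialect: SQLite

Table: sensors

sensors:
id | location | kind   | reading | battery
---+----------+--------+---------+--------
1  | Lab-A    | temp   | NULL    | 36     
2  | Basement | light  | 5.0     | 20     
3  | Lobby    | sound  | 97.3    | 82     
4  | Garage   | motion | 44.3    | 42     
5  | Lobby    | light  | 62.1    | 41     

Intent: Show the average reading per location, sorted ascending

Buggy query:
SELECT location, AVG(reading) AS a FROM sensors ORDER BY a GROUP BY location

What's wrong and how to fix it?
Bug: ORDER BY appears before GROUP BY; SQL clause order requires GROUP BY first

Fix: Reorder: SELECT … FROM … GROUP BY … ORDER BY …

Corrected query:
SELECT location, AVG(reading) AS a FROM sensors GROUP BY location ORDER BY a

Result:
location | a   
---------+-----
Lab-A    | NULL
Basement | 5   
Garage   | 44.3
Lobby    | 79.7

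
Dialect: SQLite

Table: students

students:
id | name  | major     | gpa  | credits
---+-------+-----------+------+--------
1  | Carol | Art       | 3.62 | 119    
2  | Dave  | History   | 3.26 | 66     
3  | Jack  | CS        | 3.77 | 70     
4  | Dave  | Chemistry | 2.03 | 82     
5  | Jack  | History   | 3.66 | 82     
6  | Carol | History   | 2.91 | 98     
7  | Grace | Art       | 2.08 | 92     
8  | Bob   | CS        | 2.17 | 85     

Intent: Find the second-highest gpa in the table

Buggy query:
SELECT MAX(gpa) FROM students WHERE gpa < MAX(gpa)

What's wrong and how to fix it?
Bug: MAX(gpa) on the right of the comparison is an aggregate-in-WHERE error

Fix: Compute the overall MAX in a subquery, then take MAX of rows below it

Corrected query:
SELECT MAX(gpa) FROM students WHERE gpa < (SELECT MAX(gpa) FROM students)

Result:
MAX(gpa)
--------
3.66    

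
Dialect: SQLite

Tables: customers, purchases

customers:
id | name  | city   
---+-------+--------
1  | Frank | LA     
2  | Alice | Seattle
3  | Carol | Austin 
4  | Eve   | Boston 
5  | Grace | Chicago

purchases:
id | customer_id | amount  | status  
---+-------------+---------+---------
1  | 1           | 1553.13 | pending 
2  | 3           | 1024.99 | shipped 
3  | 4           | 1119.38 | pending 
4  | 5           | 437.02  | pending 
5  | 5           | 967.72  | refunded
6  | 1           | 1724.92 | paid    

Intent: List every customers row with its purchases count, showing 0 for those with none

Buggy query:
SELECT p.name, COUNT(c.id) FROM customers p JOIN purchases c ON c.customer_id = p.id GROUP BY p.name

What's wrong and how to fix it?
Bug: INNER JOIN drops customers rows that have no matching purchases rows

Fix: Switch to LEFT JOIN to retain unmatched parent rows

Corrected query:
SELECT p.name, COUNT(c.id) FROM customers p LEFT JOIN purchases c ON c.customer_id = p.id GROUP BY p.name

Result:
name  | COUNT(c.id)
------+------------
Alice | 0          
Carol | 1          
Eve   | 1          
Frank | 2          
Grace | 2          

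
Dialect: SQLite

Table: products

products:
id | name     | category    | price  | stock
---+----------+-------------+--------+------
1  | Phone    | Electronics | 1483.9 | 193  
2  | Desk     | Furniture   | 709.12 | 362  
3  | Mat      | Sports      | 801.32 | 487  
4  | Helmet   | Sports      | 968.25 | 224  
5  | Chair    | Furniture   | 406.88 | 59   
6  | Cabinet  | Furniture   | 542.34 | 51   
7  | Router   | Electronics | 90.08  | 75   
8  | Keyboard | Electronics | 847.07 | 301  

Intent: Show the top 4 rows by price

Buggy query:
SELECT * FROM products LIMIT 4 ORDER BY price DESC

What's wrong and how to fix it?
Bug: ORDER BY cannot follow LIMIT; LIMIT is the final clause

Fix: Sort with ORDER BY, then apply LIMIT

Corrected query:
SELECT * FROM products ORDER BY price DESC LIMIT 4

Result:
id | name     | category    | price  | stock
---+----------+-------------+--------+------
1  | Phone    | Electronics | 1483.9 | 193  
4  | Helmet   | Sports      | 968.25 | 224  
8  | Keyboard | Electronics | 847.07 | 301  
3  | Mat      | Sports      | 801.32 | 487  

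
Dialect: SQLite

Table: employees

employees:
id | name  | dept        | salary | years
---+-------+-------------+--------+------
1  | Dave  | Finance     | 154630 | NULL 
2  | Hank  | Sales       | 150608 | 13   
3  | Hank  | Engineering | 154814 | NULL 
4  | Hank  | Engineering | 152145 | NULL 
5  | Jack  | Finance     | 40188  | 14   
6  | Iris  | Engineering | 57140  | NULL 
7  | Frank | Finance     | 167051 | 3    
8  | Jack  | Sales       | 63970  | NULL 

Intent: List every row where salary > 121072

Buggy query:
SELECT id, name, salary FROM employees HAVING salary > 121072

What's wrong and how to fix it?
Bug: This is a non-aggregate query (no GROUP BY, no aggregates), so in SQLite the HAVING clause is invalid here; a row-level condition belongs in WHERE

Fix: Use WHERE for row-level filtering

Corrected query:
SELECT id, name, salary FROM employees WHERE salary > 121072

Result:
id | name  | salary
---+-------+-------
1  | Dave  | 154630
2  | Hank  | 150608
3  | Hank  | 154814
4  | Hank  | 152145
7  | Frank | 167051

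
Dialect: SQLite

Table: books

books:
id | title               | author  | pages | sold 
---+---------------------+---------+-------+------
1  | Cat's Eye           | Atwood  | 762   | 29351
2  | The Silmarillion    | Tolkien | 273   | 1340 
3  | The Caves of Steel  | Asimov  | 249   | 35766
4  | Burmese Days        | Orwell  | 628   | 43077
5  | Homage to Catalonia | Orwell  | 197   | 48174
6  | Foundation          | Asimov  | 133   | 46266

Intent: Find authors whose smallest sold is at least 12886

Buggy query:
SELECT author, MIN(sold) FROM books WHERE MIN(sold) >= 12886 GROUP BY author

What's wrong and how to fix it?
Bug: MIN() in WHERE is a misuse of aggregate

Fix: Use HAVING for the per-group MIN condition

Corrected query:
SELECT author, MIN(sold) FROM books GROUP BY author HAVING MIN(sold) >= 12886

Result:
author | MIN(sold)
-------+----------
Asimov | 35766    
Atwood | 29351    
Orwell | 43077    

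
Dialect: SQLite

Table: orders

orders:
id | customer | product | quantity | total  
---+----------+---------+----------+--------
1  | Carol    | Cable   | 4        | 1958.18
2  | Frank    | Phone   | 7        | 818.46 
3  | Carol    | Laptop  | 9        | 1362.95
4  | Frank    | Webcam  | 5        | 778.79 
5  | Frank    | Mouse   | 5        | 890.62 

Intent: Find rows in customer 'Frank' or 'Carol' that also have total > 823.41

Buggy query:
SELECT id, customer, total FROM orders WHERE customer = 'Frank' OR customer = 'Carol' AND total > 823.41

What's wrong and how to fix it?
Bug: Without parentheses, AND is evaluated before OR, so the total filter only applies to the 'Carol' branch

Fix: Group the OR with parentheses (or use IN), then AND the threshold

Corrected query:
SELECT id, customer, total FROM orders WHERE (customer = 'Frank' OR customer = 'Carol') AND total > 823.41

Result:
id | customer | total  
---+----------+--------
1  | Carol    | 1958.18
3  | Carol    | 1362.95
5  | Frank    | 890.62 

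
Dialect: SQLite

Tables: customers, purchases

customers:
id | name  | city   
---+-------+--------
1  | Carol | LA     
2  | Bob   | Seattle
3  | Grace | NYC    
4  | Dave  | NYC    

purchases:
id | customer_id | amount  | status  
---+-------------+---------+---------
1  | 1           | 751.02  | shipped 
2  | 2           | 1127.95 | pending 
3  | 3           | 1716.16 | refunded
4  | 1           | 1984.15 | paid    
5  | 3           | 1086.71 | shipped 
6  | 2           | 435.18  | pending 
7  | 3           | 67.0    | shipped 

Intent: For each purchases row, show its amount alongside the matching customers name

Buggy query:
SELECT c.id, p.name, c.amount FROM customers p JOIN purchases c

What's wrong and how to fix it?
Bug: JOIN with no ON clause produces a cartesian product; every purchases row pairs with every customers row

Fix: Add ON c.customer_id = p.id to the JOIN

Corrected query:
SELECT c.id, p.name, c.amount FROM customers p JOIN purchases c ON c.customer_id = p.id

Result:
id | name  | amount 
---+-------+--------
1  | Carol | 751.02 
2  | Bob   | 1127.95
3  | Grace | 1716.16
4  | Carol | 1984.15
5  | Grace | 1086.71
6  | Bob   | 435.18 
7  | Grace | 67     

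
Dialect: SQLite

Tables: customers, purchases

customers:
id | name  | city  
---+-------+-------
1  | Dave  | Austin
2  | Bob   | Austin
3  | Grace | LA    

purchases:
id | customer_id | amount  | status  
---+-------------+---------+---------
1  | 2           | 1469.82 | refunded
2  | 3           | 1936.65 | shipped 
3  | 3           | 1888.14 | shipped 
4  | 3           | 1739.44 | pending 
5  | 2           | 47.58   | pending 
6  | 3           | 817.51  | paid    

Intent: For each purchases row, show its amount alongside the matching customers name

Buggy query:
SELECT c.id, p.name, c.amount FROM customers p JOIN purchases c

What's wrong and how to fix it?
Bug: JOIN with no ON clause produces a cartesian product; every purchases row pairs with every customers row

Fix: Specify the join condition linking the foreign key to the parent id

Corrected query:
SELECT c.id, p.name, c.amount FROM customers p JOIN purchases c ON c.customer_id = p.id

Result:
id | name  | amount 
---+-------+--------
1  | Bob   | 1469.82
2  | Grace | 1936.65
3  | Grace | 1888.14
4  | Grace | 1739.44
5  | Bob   | 47.58  
6  | Grace | 817.51 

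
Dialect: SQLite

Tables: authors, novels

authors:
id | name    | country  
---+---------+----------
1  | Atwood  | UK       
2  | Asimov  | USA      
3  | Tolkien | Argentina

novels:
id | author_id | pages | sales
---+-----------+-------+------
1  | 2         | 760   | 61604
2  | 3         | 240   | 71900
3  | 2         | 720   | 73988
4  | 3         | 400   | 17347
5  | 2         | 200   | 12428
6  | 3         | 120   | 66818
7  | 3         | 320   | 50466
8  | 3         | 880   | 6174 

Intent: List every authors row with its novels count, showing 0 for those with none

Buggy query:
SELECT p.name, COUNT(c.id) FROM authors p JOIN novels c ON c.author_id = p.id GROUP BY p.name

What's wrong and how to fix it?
Bug: INNER JOIN drops authors rows that have no matching novels rows

Fix: Use LEFT JOIN so parents without children still appear (COUNT(c.id) gives 0)

Corrected query:
SELECT p.name, COUNT(c.id) FROM authors p LEFT JOIN novels c ON c.author_id = p.id GROUP BY p.name

Result:
name    | COUNT(c.id)
--------+------------
Asimov  | 3          
Atwood  | 0          
Tolkien | 5          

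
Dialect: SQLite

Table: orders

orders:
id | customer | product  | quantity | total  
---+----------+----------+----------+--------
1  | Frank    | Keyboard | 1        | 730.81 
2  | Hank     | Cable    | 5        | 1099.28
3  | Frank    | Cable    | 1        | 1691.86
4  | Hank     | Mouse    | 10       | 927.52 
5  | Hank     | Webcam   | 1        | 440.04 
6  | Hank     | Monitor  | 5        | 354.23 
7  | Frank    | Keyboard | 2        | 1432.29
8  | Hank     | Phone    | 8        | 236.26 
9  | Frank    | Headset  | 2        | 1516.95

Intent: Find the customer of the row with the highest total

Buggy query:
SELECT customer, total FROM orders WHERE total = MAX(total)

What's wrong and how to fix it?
Bug: WHERE is evaluated per row; an aggregate over the whole table isn't defined there

Fix: Use a subquery: WHERE total = (SELECT MAX(total) FROM orders)

Corrected query:
SELECT customer, total FROM orders WHERE total = (SELECT MAX(total) FROM orders)

Result:
customer | total  
---------+--------
Frank    | 1691.86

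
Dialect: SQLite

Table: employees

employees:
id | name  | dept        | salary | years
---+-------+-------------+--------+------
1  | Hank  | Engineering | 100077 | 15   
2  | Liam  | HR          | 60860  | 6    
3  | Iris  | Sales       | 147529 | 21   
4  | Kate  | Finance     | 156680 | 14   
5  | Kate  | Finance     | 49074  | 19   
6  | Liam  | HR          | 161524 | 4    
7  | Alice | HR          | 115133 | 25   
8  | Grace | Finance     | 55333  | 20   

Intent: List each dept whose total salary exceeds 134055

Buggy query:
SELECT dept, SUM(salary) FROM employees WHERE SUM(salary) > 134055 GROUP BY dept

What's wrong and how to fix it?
Bug: Aggregate functions cannot appear in a WHERE clause

Fix: Use HAVING (which filters groups after aggregation) instead of WHERE

Corrected query:
SELECT dept, SUM(salary) FROM employees GROUP BY dept HAVING SUM(salary) > 134055

Result:
dept    | SUM(salary)
--------+------------
Finance | 261087     
HR      | 337517     
Sales   | 147529     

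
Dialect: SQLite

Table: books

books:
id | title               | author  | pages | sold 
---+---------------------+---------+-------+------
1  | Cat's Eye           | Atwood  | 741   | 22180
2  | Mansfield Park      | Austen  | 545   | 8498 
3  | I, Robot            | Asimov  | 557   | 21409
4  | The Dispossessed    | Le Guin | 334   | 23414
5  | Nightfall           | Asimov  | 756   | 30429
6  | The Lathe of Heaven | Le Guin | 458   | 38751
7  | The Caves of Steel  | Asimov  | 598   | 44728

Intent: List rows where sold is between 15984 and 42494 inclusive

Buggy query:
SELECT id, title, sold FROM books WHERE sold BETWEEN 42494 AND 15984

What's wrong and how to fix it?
Bug: The bounds are reversed; BETWEEN a AND b requires a <= b to match anything

Fix: Write BETWEEN 15984 AND 42494

Corrected query:
SELECT id, title, sold FROM books WHERE sold BETWEEN 15984 AND 42494

Result:
id | title               | sold 
---+---------------------+------
1  | Cat's Eye           | 22180
3  | I, Robot            | 21409
4  | The Dispossessed    | 23414
5  | Nightfall           | 30429
6  | The Lathe of Heaven | 38751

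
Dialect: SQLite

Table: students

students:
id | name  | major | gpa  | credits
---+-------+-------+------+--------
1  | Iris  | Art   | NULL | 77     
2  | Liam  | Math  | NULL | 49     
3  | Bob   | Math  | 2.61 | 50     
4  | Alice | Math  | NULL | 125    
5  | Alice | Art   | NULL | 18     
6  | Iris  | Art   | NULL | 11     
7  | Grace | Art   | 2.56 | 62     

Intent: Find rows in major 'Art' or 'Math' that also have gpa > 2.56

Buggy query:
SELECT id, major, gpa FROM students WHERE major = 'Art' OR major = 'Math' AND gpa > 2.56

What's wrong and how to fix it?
Bug: AND binds tighter than OR, so this parses as major = 'Art' OR (major = 'Math' AND gpa > 2.56)

Fix: Add parentheses around the OR so the AND applies to both alternatives

Corrected query:
SELECT id, major, gpa FROM students WHERE (major = 'Art' OR major = 'Math') AND gpa > 2.56

Result:
id | major | gpa 
---+-------+-----
3  | Math  | 2.61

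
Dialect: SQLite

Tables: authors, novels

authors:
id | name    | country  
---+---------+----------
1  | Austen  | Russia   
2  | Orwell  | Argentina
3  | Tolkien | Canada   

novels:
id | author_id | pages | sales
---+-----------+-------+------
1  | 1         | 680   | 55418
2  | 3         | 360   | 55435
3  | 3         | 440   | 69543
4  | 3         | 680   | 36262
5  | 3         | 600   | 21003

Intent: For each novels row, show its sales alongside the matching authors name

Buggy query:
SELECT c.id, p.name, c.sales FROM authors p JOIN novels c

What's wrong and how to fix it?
Bug: JOIN with no ON clause produces a cartesian product; every novels row pairs with every authors row

Fix: Specify the join condition linking the foreign key to the parent id

Corrected query:
SELECT c.id, p.name, c.sales FROM authors p JOIN novels c ON c.author_id = p.id

Result:
id | name    | sales
---+---------+------
1  | Austen  | 55418
2  | Tolkien | 55435
3  | Tolkien | 69543
4  | Tolkien | 36262
5  | Tolkien | 21003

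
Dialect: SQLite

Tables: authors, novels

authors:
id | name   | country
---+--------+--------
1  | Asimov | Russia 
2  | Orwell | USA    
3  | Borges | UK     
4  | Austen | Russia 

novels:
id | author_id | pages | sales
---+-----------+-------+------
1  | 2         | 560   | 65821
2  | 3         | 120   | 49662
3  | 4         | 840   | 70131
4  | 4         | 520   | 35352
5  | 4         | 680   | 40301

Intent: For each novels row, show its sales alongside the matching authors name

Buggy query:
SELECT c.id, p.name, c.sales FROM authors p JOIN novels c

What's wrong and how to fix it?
Bug: JOIN with no ON clause produces a cartesian product; every novels row pairs with every authors row

Fix: Specify the join condition linking the foreign key to the parent id

Corrected query:
SELECT c.id, p.name, c.sales FROM authors p JOIN novels c ON c.author_id = p.id

Result:
id | name   | sales
---+--------+------
1  | Orwell | 65821
2  | Borges | 49662
3  | Austen | 70131
4  | Austen | 35352
5  | Austen | 40301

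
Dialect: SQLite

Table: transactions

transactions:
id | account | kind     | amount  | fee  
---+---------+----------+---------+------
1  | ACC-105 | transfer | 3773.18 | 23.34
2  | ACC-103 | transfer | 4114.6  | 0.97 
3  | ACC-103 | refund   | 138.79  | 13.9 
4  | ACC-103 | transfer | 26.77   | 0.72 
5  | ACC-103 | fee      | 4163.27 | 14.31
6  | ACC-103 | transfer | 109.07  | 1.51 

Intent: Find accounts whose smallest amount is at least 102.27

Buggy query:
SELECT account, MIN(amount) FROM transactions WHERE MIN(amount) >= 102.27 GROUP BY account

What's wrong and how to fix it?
Bug: MIN() in WHERE is a misuse of aggregate

Fix: Replace WHERE with HAVING after the GROUP BY

Corrected query:
SELECT account, MIN(amount) FROM transactions GROUP BY account HAVING MIN(amount) >= 102.27

Result:
account | MIN(amount)
--------+------------
ACC-105 | 3773.18    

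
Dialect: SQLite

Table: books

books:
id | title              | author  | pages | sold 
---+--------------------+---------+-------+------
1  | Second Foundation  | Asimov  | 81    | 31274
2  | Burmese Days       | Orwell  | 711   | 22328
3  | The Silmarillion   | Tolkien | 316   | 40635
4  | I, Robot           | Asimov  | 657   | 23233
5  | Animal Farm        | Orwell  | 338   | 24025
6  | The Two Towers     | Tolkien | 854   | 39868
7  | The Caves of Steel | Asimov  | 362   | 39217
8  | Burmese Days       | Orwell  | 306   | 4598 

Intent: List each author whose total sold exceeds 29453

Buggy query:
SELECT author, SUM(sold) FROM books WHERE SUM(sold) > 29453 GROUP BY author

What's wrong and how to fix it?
Bug: SUM(sold) is an aggregate, but WHERE filters rows before aggregation

Fix: Move the aggregate condition to a HAVING clause

Corrected query:
SELECT author, SUM(sold) FROM books GROUP BY author HAVING SUM(sold) > 29453

Result:
author  | SUM(sold)
--------+----------
Asimov  | 93724    
Orwell  | 50951    
Tolkien | 80503    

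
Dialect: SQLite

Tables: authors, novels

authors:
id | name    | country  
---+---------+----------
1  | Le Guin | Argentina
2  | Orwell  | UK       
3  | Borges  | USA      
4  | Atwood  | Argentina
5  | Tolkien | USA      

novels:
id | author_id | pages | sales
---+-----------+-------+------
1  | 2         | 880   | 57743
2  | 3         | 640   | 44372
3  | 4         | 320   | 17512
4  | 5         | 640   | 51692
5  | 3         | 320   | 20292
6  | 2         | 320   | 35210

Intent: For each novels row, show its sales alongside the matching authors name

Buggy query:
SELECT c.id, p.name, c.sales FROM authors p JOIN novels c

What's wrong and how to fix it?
Bug: JOIN with no ON clause produces a cartesian product; every novels row pairs with every authors row

Fix: Add ON c.author_id = p.id to the JOIN

Corrected query:
SELECT c.id, p.name, c.sales FROM authors p JOIN novels c ON c.author_id = p.id

Result:
id | name    | sales
---+---------+------
1  | Orwell  | 57743
2  | Borges  | 44372
3  | Atwood  | 17512
4  | Tolkien | 51692
5  | Borges  | 20292
6  | Orwell  | 35210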